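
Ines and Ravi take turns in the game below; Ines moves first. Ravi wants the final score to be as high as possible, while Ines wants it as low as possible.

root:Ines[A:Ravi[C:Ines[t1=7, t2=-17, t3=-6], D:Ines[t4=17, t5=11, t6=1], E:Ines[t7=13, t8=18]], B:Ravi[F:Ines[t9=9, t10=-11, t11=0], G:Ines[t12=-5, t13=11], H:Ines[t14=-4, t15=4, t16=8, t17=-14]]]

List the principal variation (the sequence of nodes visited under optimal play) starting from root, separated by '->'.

root -> B -> G -> t12

C (Ines): min(7, -17, -6) = -17
D (Ines): min(17, 11, 1) = 1
E (Ines): min(13, 18) = 13
A (Ravi): max(-17, 1, 13) = 13
F (Ines): min(9, -11, 0) = -11
G (Ines): min(-5, 11) = -5
H (Ines): min(-4, 4, 8, -14) = -14
B (Ravi): max(-11, -5, -14) = -5
root (Ines): min(13, -5) = -5
At root, Ines picks B (lowest: -5).
At B, Ravi picks G (highest: -5).
At G, Ines picks t12 (lowest: -5).
Terminal value -5.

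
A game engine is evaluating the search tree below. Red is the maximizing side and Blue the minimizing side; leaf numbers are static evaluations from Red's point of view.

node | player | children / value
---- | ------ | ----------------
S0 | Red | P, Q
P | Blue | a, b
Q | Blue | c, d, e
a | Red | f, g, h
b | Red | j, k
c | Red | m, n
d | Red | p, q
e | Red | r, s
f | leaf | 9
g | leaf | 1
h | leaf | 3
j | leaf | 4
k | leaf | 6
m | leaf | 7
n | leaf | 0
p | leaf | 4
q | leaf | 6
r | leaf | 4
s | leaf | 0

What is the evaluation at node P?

6

a (Red): max(9, 1, 3) = 9
b (Red): max(4, 6) = 6
P (Blue): min(9, 6) = 6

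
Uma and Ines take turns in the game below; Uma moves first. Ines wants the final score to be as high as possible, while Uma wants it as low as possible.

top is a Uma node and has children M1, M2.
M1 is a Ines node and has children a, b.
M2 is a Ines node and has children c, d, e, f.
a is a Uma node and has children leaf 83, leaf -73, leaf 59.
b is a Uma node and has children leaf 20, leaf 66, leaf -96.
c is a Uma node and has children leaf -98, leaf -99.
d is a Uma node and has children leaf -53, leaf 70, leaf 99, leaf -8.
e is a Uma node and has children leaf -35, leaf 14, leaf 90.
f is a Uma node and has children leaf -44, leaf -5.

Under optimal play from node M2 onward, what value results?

-35

c (Uma): min(-98, -99) = -99
d (Uma): min(-53, 70, 99, -8) = -53
e (Uma): min(-35, 14, 90) = -35
f (Uma): min(-44, -5) = -44
M2 (Ines): max(-99, -53, -35, -44) = -35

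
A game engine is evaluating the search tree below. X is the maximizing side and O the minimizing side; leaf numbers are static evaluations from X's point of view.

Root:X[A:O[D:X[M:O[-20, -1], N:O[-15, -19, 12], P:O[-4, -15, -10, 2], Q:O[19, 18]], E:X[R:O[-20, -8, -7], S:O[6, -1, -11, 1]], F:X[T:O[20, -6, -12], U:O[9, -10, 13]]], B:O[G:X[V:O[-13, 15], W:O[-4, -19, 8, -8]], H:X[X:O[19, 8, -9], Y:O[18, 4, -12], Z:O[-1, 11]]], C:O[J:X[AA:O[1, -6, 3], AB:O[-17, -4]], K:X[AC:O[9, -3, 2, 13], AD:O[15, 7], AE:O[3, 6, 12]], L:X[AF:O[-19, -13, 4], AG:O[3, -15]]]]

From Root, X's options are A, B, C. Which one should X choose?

A

M (O): min(-20, -1) = -20
N (O): min(-15, -19, 12) = -19
P (O): min(-4, -15, -10, 2) = -15
Q (O): min(19, 18) = 18
D (X): max(-20, -19, -15, 18) = 18
R (O): min(-20, -8, -7) = -20
S (O): min(6, -1, -11, 1) = -11
E (X): max(-20, -11) = -11
T (O): min(20, -6, -12) = -12
U (O): min(9, -10, 13) = -10
F (X): max(-12, -10) = -10
A (O): min(18, -11, -10) = -11
V (O): min(-13, 15) = -13
W (O): min(-4, -19, 8, -8) = -19
G (X): max(-13, -19) = -13
X (O): min(19, 8, -9) = -9
Y (O): min(18, 4, -12) = -12
Z (O): min(-1, 11) = -1
H (X): max(-9, -12, -1) = -1
B (O): min(-13, -1) = -13
AA (O): min(1, -6, 3) = -6
AB (O): min(-17, -4) = -17
J (X): max(-6, -17) = -6
AC (O): min(9, -3, 2, 13) = -3
AD (O): min(15, 7) = 7
AE (O): min(3, 6, 12) = 3
K (X): max(-3, 7, 3) = 7
AF (O): min(-19, -13, 4) = -19
AG (O): min(3, -15) = -15
L (X): max(-19, -15) = -15
C (O): min(-6, 7, -15) = -15
Root (X): max(-11, -13, -15) = -11
X at Root wants the highest of {A=-11, B=-13, C=-15}, so chooses A.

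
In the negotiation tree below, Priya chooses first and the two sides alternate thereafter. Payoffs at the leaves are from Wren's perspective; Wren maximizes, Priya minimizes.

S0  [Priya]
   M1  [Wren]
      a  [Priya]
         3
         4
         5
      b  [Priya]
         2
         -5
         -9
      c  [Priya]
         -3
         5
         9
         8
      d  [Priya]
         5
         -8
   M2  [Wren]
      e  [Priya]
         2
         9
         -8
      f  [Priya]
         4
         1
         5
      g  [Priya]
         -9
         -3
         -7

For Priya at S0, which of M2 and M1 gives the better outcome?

M2

e (Priya): min(2, 9, -8) = -8
f (Priya): min(4, 1, 5) = 1
g (Priya): min(-9, -3, -7) = -9
M2 (Wren): max(-8, 1, -9) = 1
a (Priya): min(3, 4, 5) = 3
b (Priya): min(2, -5, -9) = -9
c (Priya): min(-3, 5, 9, 8) = -3
d (Priya): min(5, -8) = -8
M1 (Wren): max(3, -9, -3, -8) = 3
Priya prefers the lower value; M2=1, M1=3. M2 is better since 1 < 3.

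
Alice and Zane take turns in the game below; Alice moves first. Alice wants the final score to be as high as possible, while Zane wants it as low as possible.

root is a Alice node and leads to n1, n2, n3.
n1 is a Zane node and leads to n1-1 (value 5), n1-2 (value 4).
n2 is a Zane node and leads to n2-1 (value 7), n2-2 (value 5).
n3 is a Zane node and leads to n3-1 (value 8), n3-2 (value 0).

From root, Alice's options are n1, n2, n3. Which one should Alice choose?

n2

n1 (Zane): min(5, 4) = 4
n2 (Zane): min(7, 5) = 5
n3 (Zane): min(8, 0) = 0
root (Alice): max(4, 5, 0) = 5
Alice at root wants the highest of {n1=4, n2=5, n3=0}, so chooses n2.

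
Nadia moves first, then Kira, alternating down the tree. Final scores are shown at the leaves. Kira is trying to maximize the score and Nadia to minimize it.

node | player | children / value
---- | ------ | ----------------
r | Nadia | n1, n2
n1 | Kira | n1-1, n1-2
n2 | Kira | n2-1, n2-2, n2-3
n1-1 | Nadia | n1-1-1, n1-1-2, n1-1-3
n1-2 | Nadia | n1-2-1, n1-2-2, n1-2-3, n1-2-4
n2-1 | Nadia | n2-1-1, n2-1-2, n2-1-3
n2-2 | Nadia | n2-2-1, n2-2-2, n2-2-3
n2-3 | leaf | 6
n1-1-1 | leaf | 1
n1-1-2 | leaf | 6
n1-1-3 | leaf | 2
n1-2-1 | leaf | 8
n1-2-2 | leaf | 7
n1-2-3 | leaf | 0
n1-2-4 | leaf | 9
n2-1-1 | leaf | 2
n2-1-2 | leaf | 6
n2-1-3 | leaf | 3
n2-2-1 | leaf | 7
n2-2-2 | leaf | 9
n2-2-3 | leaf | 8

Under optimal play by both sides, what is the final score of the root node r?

1

n1-1 (Nadia): min(1, 6, 2) = 1
n1-2 (Nadia): min(8, 7, 0, 9) = 0
n1 (Kira): max(1, 0) = 1
n2-1 (Nadia): min(2, 6, 3) = 2
n2-2 (Nadia): min(7, 9, 8) = 7
n2 (Kira): max(2, 7, 6) = 7
r (Nadia): min(1, 7) = 1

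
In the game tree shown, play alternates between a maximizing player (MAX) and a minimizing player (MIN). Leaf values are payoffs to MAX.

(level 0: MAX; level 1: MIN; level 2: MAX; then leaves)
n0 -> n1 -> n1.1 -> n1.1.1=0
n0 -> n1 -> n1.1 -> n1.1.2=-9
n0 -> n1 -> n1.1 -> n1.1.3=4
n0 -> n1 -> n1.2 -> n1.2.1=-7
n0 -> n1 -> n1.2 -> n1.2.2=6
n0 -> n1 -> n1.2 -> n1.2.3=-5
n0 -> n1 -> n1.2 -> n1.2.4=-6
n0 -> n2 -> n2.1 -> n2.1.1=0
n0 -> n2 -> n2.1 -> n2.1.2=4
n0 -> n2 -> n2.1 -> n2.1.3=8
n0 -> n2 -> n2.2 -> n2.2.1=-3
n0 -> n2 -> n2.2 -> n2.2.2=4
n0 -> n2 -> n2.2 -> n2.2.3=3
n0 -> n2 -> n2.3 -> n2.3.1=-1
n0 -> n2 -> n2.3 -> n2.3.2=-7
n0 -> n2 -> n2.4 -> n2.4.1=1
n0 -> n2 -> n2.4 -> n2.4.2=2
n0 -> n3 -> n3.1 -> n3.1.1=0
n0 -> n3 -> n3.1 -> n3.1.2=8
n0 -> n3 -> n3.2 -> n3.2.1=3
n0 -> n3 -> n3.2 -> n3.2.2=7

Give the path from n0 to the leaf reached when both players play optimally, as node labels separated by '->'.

n0 -> n3 -> n3.2 -> n3.2.2

n1.1 (MAX): max(0, -9, 4) = 4
n1.2 (MAX): max(-7, 6, -5, -6) = 6
n1 (MIN): min(4, 6) = 4
n2.1 (MAX): max(0, 4, 8) = 8
n2.2 (MAX): max(-3, 4, 3) = 4
n2.3 (MAX): max(-1, -7) = -1
n2.4 (MAX): max(1, 2) = 2
n2 (MIN): min(8, 4, -1, 2) = -1
n3.1 (MAX): max(0, 8) = 8
n3.2 (MAX): max(3, 7) = 7
n3 (MIN): min(8, 7) = 7
n0 (MAX): max(4, -1, 7) = 7
At n0, MAX picks n3 (highest: 7).
At n3, MIN picks n3.2 (lowest: 7).
At n3.2, MAX picks n3.2.2 (highest: 7).
Terminal value 7.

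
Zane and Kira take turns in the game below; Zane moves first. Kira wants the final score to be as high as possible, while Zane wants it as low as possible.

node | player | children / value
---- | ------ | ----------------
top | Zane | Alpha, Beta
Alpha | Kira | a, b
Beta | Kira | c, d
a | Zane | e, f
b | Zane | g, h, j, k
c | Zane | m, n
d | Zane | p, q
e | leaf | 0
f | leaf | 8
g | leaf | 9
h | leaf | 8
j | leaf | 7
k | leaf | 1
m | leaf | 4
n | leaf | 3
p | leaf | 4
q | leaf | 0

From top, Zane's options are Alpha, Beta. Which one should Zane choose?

a (Zane): min(0, 8) = 0
b (Zane): min(9, 8, 7, 1) = 1
Alpha (Kira): max(0, 1) = 1
c (Zane): min(4, 3) = 3
d (Zane): min(4, 0) = 0
Beta (Kira): max(3, 0) = 3
top (Zane): min(1, 3) = 1
Zane at top wants the lowest of {Alpha=1, Beta=3}, so chooses Alpha.

Alpha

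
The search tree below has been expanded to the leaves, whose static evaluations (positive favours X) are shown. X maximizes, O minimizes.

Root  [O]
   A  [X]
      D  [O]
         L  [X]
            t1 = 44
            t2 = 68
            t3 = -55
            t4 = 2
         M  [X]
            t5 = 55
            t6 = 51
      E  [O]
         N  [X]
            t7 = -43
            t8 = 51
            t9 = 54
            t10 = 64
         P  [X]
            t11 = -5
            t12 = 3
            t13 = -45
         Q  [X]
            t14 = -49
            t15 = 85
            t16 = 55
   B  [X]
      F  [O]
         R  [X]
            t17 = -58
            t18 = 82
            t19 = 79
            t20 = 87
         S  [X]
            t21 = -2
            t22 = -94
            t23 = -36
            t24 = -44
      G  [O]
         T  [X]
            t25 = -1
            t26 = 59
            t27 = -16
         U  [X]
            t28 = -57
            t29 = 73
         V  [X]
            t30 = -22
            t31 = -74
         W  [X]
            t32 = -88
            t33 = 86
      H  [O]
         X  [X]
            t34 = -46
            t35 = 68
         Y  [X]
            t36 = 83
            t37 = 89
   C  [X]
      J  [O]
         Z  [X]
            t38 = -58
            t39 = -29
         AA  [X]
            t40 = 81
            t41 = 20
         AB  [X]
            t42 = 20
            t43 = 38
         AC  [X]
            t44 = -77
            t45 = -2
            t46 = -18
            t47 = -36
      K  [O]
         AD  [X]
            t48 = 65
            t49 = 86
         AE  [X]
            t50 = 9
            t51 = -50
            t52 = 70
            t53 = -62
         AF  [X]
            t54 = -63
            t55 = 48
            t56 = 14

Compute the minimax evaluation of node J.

Z (X): max(-58, -29) = -29
AA (X): max(81, 20) = 81
AB (X): max(20, 38) = 38
AC (X): max(-77, -2, -18, -36) = -2
J (O): min(-29, 81, 38, -2) = -29

-29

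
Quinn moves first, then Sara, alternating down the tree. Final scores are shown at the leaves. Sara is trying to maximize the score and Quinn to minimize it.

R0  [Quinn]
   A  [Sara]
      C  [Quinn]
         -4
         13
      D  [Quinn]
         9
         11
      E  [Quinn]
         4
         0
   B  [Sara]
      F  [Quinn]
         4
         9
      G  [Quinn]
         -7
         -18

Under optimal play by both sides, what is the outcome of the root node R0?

C (Quinn): min(-4, 13) = -4
D (Quinn): min(9, 11) = 9
E (Quinn): min(4, 0) = 0
A (Sara): max(-4, 9, 0) = 9
F (Quinn): min(4, 9) = 4
G (Quinn): min(-7, -18) = -18
B (Sara): max(4, -18) = 4
R0 (Quinn): min(9, 4) = 4

4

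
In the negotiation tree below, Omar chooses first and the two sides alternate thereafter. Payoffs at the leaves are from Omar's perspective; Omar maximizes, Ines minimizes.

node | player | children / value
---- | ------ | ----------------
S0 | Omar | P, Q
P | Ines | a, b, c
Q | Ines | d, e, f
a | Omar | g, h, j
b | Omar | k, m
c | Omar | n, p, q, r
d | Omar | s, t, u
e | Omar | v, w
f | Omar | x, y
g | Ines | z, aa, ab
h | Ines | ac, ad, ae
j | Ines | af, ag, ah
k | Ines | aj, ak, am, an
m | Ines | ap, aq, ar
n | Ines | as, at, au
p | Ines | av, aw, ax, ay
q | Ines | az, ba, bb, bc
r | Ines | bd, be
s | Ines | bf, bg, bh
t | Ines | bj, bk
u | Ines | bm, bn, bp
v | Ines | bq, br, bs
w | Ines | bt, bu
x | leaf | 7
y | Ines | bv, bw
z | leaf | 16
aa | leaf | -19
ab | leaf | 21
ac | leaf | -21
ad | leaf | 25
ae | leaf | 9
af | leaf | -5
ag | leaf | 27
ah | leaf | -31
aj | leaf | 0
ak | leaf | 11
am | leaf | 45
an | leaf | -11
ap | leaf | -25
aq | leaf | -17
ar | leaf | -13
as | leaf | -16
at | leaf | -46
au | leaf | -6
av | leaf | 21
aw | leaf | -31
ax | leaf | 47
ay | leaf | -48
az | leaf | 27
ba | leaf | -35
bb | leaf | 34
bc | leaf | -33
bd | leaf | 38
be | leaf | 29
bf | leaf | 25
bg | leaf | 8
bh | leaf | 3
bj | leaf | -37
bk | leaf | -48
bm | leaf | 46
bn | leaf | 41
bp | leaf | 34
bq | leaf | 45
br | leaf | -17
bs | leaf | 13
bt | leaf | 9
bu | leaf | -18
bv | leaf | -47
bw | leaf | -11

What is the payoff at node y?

-47

y (Ines): min(-47, -11) = -47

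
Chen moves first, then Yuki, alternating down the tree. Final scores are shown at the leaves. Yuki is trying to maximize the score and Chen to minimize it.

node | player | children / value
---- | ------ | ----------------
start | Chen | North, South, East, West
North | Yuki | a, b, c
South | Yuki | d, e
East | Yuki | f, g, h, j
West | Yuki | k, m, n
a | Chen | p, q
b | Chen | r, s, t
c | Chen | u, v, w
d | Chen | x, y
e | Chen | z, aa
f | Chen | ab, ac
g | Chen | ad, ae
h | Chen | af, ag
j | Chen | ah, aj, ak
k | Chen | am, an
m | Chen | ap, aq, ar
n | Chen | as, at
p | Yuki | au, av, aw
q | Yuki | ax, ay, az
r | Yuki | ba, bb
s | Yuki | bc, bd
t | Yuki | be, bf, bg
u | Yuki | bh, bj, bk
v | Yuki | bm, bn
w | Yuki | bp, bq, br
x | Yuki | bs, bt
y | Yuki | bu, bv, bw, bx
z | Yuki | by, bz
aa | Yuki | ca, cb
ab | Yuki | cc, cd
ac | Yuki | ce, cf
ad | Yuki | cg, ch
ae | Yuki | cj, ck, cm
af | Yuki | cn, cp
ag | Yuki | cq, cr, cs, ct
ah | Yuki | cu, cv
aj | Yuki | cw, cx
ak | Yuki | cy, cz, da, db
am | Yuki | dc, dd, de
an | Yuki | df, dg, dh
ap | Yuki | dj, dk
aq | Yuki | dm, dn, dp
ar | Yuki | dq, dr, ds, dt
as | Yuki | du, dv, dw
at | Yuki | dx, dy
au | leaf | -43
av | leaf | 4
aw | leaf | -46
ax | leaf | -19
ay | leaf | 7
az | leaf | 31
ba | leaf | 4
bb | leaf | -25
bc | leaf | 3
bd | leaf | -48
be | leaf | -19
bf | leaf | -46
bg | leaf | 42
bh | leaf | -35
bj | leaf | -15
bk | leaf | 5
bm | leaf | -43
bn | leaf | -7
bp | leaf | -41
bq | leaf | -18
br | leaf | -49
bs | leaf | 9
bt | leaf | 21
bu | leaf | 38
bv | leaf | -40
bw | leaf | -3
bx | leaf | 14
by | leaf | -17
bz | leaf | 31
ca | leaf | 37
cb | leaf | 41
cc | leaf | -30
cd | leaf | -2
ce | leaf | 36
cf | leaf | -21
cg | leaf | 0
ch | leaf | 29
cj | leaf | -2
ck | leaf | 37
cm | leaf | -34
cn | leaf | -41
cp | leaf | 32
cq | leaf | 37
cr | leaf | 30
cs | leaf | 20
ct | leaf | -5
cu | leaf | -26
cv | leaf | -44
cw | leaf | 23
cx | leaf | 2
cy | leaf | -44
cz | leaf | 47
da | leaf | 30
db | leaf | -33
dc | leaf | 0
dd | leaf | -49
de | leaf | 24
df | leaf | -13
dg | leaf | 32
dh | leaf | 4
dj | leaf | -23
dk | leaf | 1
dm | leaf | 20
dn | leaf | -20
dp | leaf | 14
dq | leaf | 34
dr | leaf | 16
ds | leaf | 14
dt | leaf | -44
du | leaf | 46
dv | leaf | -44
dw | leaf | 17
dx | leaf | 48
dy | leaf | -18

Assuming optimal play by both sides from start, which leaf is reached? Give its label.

av

p (Yuki): max(-43, 4, -46) = 4
q (Yuki): max(-19, 7, 31) = 31
a (Chen): min(4, 31) = 4
r (Yuki): max(4, -25) = 4
s (Yuki): max(3, -48) = 3
t (Yuki): max(-19, -46, 42) = 42
b (Chen): min(4, 3, 42) = 3
u (Yuki): max(-35, -15, 5) = 5
v (Yuki): max(-43, -7) = -7
w (Yuki): max(-41, -18, -49) = -18
c (Chen): min(5, -7, -18) = -18
North (Yuki): max(4, 3, -18) = 4
x (Yuki): max(9, 21) = 21
y (Yuki): max(38, -40, -3, 14) = 38
d (Chen): min(21, 38) = 21
z (Yuki): max(-17, 31) = 31
aa (Yuki): max(37, 41) = 41
e (Chen): min(31, 41) = 31
South (Yuki): max(21, 31) = 31
ab (Yuki): max(-30, -2) = -2
ac (Yuki): max(36, -21) = 36
f (Chen): min(-2, 36) = -2
ad (Yuki): max(0, 29) = 29
ae (Yuki): max(-2, 37, -34) = 37
g (Chen): min(29, 37) = 29
af (Yuki): max(-41, 32) = 32
ag (Yuki): max(37, 30, 20, -5) = 37
h (Chen): min(32, 37) = 32
ah (Yuki): max(-26, -44) = -26
aj (Yuki): max(23, 2) = 23
ak (Yuki): max(-44, 47, 30, -33) = 47
j (Chen): min(-26, 23, 47) = -26
East (Yuki): max(-2, 29, 32, -26) = 32
am (Yuki): max(0, -49, 24) = 24
an (Yuki): max(-13, 32, 4) = 32
k (Chen): min(24, 32) = 24
ap (Yuki): max(-23, 1) = 1
aq (Yuki): max(20, -20, 14) = 20
ar (Yuki): max(34, 16, 14, -44) = 34
m (Chen): min(1, 20, 34) = 1
as (Yuki): max(46, -44, 17) = 46
at (Yuki): max(48, -18) = 48
n (Chen): min(46, 48) = 46
West (Yuki): max(24, 1, 46) = 46
start (Chen): min(4, 31, 32, 46) = 4
At start, Chen picks North (lowest: 4).
At North, Yuki picks a (highest: 4).
At a, Chen picks p (lowest: 4).
At p, Yuki picks av (highest: 4).
Terminal value 4.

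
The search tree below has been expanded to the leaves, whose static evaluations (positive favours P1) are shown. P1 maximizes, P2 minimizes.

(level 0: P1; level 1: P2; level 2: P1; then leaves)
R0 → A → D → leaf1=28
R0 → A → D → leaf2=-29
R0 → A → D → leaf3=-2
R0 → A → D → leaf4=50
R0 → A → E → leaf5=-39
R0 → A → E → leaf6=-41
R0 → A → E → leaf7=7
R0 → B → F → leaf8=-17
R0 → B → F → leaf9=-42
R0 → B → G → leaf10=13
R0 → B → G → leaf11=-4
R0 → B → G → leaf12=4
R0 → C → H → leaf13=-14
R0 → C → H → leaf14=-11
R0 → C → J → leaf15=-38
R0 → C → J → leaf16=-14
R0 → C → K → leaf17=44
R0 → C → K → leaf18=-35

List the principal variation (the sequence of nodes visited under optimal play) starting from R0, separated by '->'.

R0 -> A -> E -> leaf7

D (P1): max(28, -29, -2, 50) = 50
E (P1): max(-39, -41, 7) = 7
A (P2): min(50, 7) = 7
F (P1): max(-17, -42) = -17
G (P1): max(13, -4, 4) = 13
B (P2): min(-17, 13) = -17
H (P1): max(-14, -11) = -11
J (P1): max(-38, -14) = -14
K (P1): max(44, -35) = 44
C (P2): min(-11, -14, 44) = -14
R0 (P1): max(7, -17, -14) = 7
At R0, P1 picks A (highest: 7).
At A, P2 picks E (lowest: 7).
At E, P1 picks leaf7 (highest: 7).
Terminal value 7.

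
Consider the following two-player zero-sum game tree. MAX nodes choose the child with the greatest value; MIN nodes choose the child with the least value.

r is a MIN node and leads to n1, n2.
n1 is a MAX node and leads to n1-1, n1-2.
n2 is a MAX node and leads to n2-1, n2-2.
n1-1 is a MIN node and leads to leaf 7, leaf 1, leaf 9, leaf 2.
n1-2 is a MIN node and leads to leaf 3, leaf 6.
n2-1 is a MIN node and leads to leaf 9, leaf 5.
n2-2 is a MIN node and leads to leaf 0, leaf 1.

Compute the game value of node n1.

n1-1 (MIN): min(7, 1, 9, 2) = 1
n1-2 (MIN): min(3, 6) = 3
n1 (MAX): max(1, 3) = 3

3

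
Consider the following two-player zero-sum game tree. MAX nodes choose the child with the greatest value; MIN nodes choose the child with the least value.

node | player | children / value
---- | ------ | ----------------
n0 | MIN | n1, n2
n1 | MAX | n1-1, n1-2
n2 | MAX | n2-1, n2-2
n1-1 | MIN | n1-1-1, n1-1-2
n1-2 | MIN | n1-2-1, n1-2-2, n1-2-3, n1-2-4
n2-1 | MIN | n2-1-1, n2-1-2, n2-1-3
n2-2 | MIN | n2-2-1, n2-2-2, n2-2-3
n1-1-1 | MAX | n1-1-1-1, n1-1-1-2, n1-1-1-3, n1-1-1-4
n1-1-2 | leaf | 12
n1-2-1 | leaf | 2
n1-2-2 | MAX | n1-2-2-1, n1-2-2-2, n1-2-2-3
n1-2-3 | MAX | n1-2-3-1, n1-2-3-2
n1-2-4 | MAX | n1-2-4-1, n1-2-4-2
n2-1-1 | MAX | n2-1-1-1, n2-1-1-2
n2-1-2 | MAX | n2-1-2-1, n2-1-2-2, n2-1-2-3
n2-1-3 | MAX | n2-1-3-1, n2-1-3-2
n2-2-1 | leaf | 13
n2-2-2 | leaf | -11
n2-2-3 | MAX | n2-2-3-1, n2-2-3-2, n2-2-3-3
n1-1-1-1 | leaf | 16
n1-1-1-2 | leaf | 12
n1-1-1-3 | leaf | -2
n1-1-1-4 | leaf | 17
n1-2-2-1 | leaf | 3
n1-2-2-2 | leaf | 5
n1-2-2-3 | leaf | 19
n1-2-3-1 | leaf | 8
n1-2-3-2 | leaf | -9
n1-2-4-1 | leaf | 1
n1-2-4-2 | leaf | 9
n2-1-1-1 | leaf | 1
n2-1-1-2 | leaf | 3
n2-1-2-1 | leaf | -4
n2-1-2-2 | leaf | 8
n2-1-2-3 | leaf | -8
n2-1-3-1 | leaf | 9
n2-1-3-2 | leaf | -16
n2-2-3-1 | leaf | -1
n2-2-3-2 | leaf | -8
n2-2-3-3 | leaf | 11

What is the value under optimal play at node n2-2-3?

n2-2-3 (MAX): max(-1, -8, 11) = 11

11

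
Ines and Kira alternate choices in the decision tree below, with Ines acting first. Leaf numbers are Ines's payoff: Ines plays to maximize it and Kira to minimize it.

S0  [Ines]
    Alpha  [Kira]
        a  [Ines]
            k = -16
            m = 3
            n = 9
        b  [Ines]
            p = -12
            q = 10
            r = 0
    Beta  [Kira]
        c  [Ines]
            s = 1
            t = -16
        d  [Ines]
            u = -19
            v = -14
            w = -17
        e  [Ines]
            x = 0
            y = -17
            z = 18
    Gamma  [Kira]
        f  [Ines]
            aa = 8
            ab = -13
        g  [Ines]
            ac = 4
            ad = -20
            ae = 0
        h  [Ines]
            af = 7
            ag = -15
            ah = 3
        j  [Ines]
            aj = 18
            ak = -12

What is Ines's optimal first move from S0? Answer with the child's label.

a (Ines): max(-16, 3, 9) = 9
b (Ines): max(-12, 10, 0) = 10
Alpha (Kira): min(9, 10) = 9
c (Ines): max(1, -16) = 1
d (Ines): max(-19, -14, -17) = -14
e (Ines): max(0, -17, 18) = 18
Beta (Kira): min(1, -14, 18) = -14
f (Ines): max(8, -13) = 8
g (Ines): max(4, -20, 0) = 4
h (Ines): max(7, -15, 3) = 7
j (Ines): max(18, -12) = 18
Gamma (Kira): min(8, 4, 7, 18) = 4
S0 (Ines): max(9, -14, 4) = 9
Ines at S0 wants the highest of {Alpha=9, Beta=-14, Gamma=4}, so chooses Alpha.

Alpha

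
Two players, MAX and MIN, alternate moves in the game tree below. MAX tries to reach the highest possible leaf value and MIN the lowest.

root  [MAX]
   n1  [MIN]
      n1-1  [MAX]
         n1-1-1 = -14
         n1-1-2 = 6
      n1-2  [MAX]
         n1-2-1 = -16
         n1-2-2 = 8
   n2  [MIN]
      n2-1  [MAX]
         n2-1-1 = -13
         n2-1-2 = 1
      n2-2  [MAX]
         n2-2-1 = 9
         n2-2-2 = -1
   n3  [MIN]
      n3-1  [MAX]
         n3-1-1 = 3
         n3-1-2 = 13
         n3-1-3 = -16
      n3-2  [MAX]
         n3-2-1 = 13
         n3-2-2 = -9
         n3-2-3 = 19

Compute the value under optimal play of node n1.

n1-1 (MAX): max(-14, 6) = 6
n1-2 (MAX): max(-16, 8) = 8
n1 (MIN): min(6, 8) = 6

6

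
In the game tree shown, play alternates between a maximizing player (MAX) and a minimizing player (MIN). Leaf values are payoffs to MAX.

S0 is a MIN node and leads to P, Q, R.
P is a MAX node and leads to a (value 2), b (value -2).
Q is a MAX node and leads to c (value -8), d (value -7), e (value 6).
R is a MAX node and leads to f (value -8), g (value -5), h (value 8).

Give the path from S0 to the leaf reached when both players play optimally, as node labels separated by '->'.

S0 -> P -> a

P (MAX): max(2, -2) = 2
Q (MAX): max(-8, -7, 6) = 6
R (MAX): max(-8, -5, 8) = 8
S0 (MIN): min(2, 6, 8) = 2
At S0, MIN picks P (lowest: 2).
At P, MAX picks a (highest: 2).
Terminal value 2.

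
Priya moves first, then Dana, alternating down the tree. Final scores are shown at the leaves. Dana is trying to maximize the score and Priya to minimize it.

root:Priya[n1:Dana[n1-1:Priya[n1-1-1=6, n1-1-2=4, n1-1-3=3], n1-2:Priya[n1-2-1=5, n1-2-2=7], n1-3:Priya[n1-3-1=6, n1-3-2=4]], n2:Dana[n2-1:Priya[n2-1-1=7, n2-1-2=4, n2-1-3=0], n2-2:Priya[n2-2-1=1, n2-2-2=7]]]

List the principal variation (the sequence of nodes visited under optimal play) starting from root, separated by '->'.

root -> n2 -> n2-2 -> n2-2-1

n1-1 (Priya): min(6, 4, 3) = 3
n1-2 (Priya): min(5, 7) = 5
n1-3 (Priya): min(6, 4) = 4
n1 (Dana): max(3, 5, 4) = 5
n2-1 (Priya): min(7, 4, 0) = 0
n2-2 (Priya): min(1, 7) = 1
n2 (Dana): max(0, 1) = 1
root (Priya): min(5, 1) = 1
At root, Priya picks n2 (lowest: 1).
At n2, Dana picks n2-2 (highest: 1).
At n2-2, Priya picks n2-2-1 (lowest: 1).
Terminal value 1.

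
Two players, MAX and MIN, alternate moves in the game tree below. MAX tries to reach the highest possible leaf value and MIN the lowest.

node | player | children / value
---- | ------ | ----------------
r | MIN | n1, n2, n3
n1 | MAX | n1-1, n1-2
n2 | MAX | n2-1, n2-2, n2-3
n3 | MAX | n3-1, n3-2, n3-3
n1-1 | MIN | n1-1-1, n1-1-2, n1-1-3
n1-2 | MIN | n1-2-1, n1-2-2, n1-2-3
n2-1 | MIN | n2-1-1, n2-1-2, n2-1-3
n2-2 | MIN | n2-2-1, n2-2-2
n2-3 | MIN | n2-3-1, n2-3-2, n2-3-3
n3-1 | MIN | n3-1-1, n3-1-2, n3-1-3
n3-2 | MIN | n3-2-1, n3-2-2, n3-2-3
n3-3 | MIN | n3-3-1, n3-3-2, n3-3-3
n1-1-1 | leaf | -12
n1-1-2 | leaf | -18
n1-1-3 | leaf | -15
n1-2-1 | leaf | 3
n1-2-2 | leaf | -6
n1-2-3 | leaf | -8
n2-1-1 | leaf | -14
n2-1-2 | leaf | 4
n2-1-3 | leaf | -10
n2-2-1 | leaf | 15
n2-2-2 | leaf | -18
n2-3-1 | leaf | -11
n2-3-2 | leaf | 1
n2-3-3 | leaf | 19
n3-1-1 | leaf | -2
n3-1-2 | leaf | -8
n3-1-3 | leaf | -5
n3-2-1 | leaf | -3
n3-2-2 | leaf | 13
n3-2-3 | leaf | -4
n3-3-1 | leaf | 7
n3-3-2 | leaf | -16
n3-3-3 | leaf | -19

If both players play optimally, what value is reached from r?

n1-1 (MIN): min(-12, -18, -15) = -18
n1-2 (MIN): min(3, -6, -8) = -8
n1 (MAX): max(-18, -8) = -8
n2-1 (MIN): min(-14, 4, -10) = -14
n2-2 (MIN): min(15, -18) = -18
n2-3 (MIN): min(-11, 1, 19) = -11
n2 (MAX): max(-14, -18, -11) = -11
n3-1 (MIN): min(-2, -8, -5) = -8
n3-2 (MIN): min(-3, 13, -4) = -4
n3-3 (MIN): min(7, -16, -19) = -19
n3 (MAX): max(-8, -4, -19) = -4
r (MIN): min(-8, -11, -4) = -11

-11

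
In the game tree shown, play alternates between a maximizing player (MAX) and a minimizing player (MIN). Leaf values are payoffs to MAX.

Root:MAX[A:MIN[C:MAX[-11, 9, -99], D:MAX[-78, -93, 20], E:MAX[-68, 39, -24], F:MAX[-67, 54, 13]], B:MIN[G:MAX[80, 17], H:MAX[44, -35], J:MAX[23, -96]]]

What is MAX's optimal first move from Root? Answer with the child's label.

B

C (MAX): max(-11, 9, -99) = 9
D (MAX): max(-78, -93, 20) = 20
E (MAX): max(-68, 39, -24) = 39
F (MAX): max(-67, 54, 13) = 54
A (MIN): min(9, 20, 39, 54) = 9
G (MAX): max(80, 17) = 80
H (MAX): max(44, -35) = 44
J (MAX): max(23, -96) = 23
B (MIN): min(80, 44, 23) = 23
Root (MAX): max(9, 23) = 23
MAX at Root wants the highest of {A=9, B=23}, so chooses B.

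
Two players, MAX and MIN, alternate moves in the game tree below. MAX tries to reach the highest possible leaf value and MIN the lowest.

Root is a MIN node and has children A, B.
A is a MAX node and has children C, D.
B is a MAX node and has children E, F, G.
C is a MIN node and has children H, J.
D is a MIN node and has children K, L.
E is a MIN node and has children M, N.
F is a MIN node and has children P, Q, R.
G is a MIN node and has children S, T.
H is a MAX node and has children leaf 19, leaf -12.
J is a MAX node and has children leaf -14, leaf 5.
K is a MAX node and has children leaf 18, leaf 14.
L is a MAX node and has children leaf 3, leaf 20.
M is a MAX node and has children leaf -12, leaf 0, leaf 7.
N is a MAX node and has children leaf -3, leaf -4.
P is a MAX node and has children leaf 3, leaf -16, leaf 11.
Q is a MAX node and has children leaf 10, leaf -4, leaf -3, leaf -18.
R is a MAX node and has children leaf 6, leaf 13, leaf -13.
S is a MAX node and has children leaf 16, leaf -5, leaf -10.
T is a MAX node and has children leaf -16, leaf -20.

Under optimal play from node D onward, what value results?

18

K (MAX): max(18, 14) = 18
L (MAX): max(3, 20) = 20
D (MIN): min(18, 20) = 18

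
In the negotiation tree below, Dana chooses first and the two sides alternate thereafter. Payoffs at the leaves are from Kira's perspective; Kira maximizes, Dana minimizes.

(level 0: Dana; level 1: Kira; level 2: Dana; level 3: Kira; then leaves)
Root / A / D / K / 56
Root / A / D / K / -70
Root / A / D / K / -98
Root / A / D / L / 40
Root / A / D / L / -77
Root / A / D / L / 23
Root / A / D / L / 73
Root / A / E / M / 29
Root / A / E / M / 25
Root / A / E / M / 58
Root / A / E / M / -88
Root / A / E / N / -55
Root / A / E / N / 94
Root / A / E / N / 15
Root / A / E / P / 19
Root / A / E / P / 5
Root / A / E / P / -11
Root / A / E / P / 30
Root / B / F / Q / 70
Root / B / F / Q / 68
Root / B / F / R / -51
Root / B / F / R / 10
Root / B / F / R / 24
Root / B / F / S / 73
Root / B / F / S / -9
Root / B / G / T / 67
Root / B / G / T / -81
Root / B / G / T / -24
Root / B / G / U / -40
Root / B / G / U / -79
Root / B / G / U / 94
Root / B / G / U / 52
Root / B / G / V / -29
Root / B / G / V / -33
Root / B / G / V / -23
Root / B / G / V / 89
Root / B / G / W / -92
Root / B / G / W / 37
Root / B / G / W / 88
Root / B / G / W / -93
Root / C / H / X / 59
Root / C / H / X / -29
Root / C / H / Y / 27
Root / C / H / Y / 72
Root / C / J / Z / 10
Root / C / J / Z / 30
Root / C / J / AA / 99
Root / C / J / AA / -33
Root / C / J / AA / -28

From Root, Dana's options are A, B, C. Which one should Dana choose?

K (Kira): max(56, -70, -98) = 56
L (Kira): max(40, -77, 23, 73) = 73
D (Dana): min(56, 73) = 56
M (Kira): max(29, 25, 58, -88) = 58
N (Kira): max(-55, 94, 15) = 94
P (Kira): max(19, 5, -11, 30) = 30
E (Dana): min(58, 94, 30) = 30
A (Kira): max(56, 30) = 56
Q (Kira): max(70, 68) = 70
R (Kira): max(-51, 10, 24) = 24
S (Kira): max(73, -9) = 73
F (Dana): min(70, 24, 73) = 24
T (Kira): max(67, -81, -24) = 67
U (Kira): max(-40, -79, 94, 52) = 94
V (Kira): max(-29, -33, -23, 89) = 89
W (Kira): max(-92, 37, 88, -93) = 88
G (Dana): min(67, 94, 89, 88) = 67
B (Kira): max(24, 67) = 67
X (Kira): max(59, -29) = 59
Y (Kira): max(27, 72) = 72
H (Dana): min(59, 72) = 59
Z (Kira): max(10, 30) = 30
AA (Kira): max(99, -33, -28) = 99
J (Dana): min(30, 99) = 30
C (Kira): max(59, 30) = 59
Root (Dana): min(56, 67, 59) = 56
Dana at Root wants the lowest of {A=56, B=67, C=59}, so chooses A.

A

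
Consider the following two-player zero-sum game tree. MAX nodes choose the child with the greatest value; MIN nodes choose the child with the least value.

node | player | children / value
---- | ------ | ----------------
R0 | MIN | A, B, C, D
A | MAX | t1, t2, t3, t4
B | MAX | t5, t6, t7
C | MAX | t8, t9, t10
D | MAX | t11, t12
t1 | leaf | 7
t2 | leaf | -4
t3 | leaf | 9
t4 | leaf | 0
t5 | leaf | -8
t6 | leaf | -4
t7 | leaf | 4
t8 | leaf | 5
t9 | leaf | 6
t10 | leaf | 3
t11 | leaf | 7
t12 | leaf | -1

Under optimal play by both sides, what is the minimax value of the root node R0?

A (MAX): max(7, -4, 9, 0) = 9
B (MAX): max(-8, -4, 4) = 4
C (MAX): max(5, 6, 3) = 6
D (MAX): max(7, -1) = 7
R0 (MIN): min(9, 4, 6, 7) = 4

4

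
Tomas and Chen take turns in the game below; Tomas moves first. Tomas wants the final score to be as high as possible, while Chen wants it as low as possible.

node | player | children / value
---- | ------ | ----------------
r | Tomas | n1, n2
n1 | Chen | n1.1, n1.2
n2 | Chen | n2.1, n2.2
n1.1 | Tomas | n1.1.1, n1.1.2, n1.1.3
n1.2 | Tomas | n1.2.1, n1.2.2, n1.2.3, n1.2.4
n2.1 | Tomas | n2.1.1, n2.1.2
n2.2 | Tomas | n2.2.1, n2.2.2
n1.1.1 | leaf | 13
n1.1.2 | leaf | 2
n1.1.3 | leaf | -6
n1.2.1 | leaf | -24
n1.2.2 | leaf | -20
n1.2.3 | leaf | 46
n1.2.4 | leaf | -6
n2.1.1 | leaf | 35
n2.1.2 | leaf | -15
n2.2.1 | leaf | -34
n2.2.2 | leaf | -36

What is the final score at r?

13

n1.1 (Tomas): max(13, 2, -6) = 13
n1.2 (Tomas): max(-24, -20, 46, -6) = 46
n1 (Chen): min(13, 46) = 13
n2.1 (Tomas): max(35, -15) = 35
n2.2 (Tomas): max(-34, -36) = -34
n2 (Chen): min(35, -34) = -34
r (Tomas): max(13, -34) = 13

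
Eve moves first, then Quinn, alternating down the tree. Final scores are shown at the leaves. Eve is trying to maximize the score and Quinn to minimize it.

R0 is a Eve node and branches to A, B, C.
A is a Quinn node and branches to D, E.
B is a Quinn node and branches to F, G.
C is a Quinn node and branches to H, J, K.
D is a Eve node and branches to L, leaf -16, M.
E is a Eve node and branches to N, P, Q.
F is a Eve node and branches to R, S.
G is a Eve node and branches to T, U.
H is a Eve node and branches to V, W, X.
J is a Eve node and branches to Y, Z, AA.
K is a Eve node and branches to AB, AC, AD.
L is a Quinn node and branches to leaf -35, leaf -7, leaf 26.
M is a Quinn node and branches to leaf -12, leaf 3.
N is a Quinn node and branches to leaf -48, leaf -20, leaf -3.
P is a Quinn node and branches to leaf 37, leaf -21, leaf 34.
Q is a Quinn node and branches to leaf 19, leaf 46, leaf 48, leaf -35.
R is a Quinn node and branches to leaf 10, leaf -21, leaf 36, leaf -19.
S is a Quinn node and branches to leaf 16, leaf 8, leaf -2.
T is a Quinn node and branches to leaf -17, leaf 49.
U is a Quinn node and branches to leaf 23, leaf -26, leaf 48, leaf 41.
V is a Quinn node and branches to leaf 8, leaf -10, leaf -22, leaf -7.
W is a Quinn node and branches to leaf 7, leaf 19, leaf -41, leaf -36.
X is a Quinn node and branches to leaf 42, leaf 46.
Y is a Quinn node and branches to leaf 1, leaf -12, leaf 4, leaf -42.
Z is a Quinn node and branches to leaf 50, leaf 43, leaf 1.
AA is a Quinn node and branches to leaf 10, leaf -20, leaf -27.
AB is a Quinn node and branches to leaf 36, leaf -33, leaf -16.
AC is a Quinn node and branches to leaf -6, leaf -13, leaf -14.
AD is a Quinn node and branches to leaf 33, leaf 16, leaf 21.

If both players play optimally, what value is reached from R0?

1

L (Quinn): min(-35, -7, 26) = -35
M (Quinn): min(-12, 3) = -12
D (Eve): max(-35, -16, -12) = -12
N (Quinn): min(-48, -20, -3) = -48
P (Quinn): min(37, -21, 34) = -21
Q (Quinn): min(19, 46, 48, -35) = -35
E (Eve): max(-48, -21, -35) = -21
A (Quinn): min(-12, -21) = -21
R (Quinn): min(10, -21, 36, -19) = -21
S (Quinn): min(16, 8, -2) = -2
F (Eve): max(-21, -2) = -2
T (Quinn): min(-17, 49) = -17
U (Quinn): min(23, -26, 48, 41) = -26
G (Eve): max(-17, -26) = -17
B (Quinn): min(-2, -17) = -17
V (Quinn): min(8, -10, -22, -7) = -22
W (Quinn): min(7, 19, -41, -36) = -41
X (Quinn): min(42, 46) = 42
H (Eve): max(-22, -41, 42) = 42
Y (Quinn): min(1, -12, 4, -42) = -42
Z (Quinn): min(50, 43, 1) = 1
AA (Quinn): min(10, -20, -27) = -27
J (Eve): max(-42, 1, -27) = 1
AB (Quinn): min(36, -33, -16) = -33
AC (Quinn): min(-6, -13, -14) = -14
AD (Quinn): min(33, 16, 21) = 16
K (Eve): max(-33, -14, 16) = 16
C (Quinn): min(42, 1, 16) = 1
R0 (Eve): max(-21, -17, 1) = 1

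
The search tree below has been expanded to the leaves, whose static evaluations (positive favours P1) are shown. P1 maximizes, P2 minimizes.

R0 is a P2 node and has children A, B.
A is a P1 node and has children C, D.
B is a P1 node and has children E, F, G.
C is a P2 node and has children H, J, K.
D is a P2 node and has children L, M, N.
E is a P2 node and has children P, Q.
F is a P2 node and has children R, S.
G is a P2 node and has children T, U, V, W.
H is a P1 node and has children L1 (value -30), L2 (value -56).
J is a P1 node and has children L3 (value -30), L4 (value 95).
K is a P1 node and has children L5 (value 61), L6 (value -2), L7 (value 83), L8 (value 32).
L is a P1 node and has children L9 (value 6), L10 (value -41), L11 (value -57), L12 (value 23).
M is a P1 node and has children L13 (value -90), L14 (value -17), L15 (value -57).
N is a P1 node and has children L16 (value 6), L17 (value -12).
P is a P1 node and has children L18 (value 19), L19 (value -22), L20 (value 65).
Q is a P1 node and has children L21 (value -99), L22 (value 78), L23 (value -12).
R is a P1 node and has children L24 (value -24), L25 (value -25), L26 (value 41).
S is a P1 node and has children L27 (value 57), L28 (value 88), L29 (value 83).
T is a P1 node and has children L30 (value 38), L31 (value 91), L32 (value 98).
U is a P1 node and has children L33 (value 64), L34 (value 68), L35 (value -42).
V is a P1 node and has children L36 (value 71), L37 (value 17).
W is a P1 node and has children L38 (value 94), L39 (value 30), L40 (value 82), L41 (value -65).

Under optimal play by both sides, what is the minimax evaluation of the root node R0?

-17

H (P1): max(-30, -56) = -30
J (P1): max(-30, 95) = 95
K (P1): max(61, -2, 83, 32) = 83
C (P2): min(-30, 95, 83) = -30
L (P1): max(6, -41, -57, 23) = 23
M (P1): max(-90, -17, -57) = -17
N (P1): max(6, -12) = 6
D (P2): min(23, -17, 6) = -17
A (P1): max(-30, -17) = -17
P (P1): max(19, -22, 65) = 65
Q (P1): max(-99, 78, -12) = 78
E (P2): min(65, 78) = 65
R (P1): max(-24, -25, 41) = 41
S (P1): max(57, 88, 83) = 88
F (P2): min(41, 88) = 41
T (P1): max(38, 91, 98) = 98
U (P1): max(64, 68, -42) = 68
V (P1): max(71, 17) = 71
W (P1): max(94, 30, 82, -65) = 94
G (P2): min(98, 68, 71, 94) = 68
B (P1): max(65, 41, 68) = 68
R0 (P2): min(-17, 68) = -17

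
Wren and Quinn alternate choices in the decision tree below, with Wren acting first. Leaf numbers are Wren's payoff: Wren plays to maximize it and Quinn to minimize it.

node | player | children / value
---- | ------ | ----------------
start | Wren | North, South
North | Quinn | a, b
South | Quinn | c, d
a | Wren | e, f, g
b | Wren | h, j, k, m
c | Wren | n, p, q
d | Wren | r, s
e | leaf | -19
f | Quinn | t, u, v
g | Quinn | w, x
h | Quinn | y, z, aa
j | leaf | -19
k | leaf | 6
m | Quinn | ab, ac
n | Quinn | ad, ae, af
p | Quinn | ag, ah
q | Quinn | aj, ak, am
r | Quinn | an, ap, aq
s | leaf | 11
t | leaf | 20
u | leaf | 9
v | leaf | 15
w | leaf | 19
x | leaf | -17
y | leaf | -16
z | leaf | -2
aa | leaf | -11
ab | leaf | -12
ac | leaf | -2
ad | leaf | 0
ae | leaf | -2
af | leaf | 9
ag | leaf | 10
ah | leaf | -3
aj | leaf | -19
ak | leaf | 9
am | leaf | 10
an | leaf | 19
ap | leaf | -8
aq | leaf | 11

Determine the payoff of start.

f (Quinn): min(20, 9, 15) = 9
g (Quinn): min(19, -17) = -17
a (Wren): max(-19, 9, -17) = 9
h (Quinn): min(-16, -2, -11) = -16
m (Quinn): min(-12, -2) = -12
b (Wren): max(-16, -19, 6, -12) = 6
North (Quinn): min(9, 6) = 6
n (Quinn): min(0, -2, 9) = -2
p (Quinn): min(10, -3) = -3
q (Quinn): min(-19, 9, 10) = -19
c (Wren): max(-2, -3, -19) = -2
r (Quinn): min(19, -8, 11) = -8
d (Wren): max(-8, 11) = 11
South (Quinn): min(-2, 11) = -2
start (Wren): max(6, -2) = 6

6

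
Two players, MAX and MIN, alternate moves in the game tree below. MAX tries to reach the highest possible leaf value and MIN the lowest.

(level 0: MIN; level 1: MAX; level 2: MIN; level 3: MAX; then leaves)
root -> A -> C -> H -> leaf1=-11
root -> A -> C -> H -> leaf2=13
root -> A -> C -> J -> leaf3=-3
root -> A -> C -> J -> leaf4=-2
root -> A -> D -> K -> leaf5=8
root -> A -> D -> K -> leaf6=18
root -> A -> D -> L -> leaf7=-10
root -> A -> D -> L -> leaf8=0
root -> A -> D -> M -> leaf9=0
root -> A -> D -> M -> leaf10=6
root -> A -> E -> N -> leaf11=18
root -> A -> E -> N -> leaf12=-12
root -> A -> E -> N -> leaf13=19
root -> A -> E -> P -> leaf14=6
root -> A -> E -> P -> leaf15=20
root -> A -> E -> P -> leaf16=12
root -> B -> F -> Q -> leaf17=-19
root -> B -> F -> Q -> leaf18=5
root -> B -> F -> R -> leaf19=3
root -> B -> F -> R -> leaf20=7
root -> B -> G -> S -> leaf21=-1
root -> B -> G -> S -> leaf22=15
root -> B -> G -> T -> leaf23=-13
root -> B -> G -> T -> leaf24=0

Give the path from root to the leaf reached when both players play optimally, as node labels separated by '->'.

H (MAX): max(-11, 13) = 13
J (MAX): max(-3, -2) = -2
C (MIN): min(13, -2) = -2
K (MAX): max(8, 18) = 18
L (MAX): max(-10, 0) = 0
M (MAX): max(0, 6) = 6
D (MIN): min(18, 0, 6) = 0
N (MAX): max(18, -12, 19) = 19
P (MAX): max(6, 20, 12) = 20
E (MIN): min(19, 20) = 19
A (MAX): max(-2, 0, 19) = 19
Q (MAX): max(-19, 5) = 5
R (MAX): max(3, 7) = 7
F (MIN): min(5, 7) = 5
S (MAX): max(-1, 15) = 15
T (MAX): max(-13, 0) = 0
G (MIN): min(15, 0) = 0
B (MAX): max(5, 0) = 5
root (MIN): min(19, 5) = 5
At root, MIN picks B (lowest: 5).
At B, MAX picks F (highest: 5).
At F, MIN picks Q (lowest: 5).
At Q, MAX picks leaf18 (highest: 5).
Terminal value 5.

root -> B -> F -> Q -> leaf18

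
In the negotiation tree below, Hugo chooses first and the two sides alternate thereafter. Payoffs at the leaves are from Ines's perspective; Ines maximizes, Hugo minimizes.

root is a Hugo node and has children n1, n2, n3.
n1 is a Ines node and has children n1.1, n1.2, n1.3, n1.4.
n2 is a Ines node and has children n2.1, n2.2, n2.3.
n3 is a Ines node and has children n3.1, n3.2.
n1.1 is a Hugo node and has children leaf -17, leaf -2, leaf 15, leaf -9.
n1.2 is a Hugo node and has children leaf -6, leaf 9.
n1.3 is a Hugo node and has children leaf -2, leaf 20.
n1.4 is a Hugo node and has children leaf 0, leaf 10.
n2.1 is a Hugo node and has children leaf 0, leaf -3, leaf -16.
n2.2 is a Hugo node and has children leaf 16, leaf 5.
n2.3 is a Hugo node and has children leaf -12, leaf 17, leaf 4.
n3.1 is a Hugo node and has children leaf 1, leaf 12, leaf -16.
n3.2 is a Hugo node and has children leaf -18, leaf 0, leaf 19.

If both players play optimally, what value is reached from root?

n1.1 (Hugo): min(-17, -2, 15, -9) = -17
n1.2 (Hugo): min(-6, 9) = -6
n1.3 (Hugo): min(-2, 20) = -2
n1.4 (Hugo): min(0, 10) = 0
n1 (Ines): max(-17, -6, -2, 0) = 0
n2.1 (Hugo): min(0, -3, -16) = -16
n2.2 (Hugo): min(16, 5) = 5
n2.3 (Hugo): min(-12, 17, 4) = -12
n2 (Ines): max(-16, 5, -12) = 5
n3.1 (Hugo): min(1, 12, -16) = -16
n3.2 (Hugo): min(-18, 0, 19) = -18
n3 (Ines): max(-16, -18) = -16
root (Hugo): min(0, 5, -16) = -16

-16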